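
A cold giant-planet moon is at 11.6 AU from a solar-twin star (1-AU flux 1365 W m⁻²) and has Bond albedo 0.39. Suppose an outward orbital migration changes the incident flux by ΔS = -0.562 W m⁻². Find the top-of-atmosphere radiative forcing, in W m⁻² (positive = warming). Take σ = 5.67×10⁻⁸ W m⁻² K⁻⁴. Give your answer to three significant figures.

-0.0857 W m⁻²

Flux at the orbit: S = 1365/(11.6)² = 10.14 W m⁻².
TOA radiative forcing: ΔF = (1−α)ΔS/4 = 0.61·(-0.562)/4 = -0.08571 W m⁻².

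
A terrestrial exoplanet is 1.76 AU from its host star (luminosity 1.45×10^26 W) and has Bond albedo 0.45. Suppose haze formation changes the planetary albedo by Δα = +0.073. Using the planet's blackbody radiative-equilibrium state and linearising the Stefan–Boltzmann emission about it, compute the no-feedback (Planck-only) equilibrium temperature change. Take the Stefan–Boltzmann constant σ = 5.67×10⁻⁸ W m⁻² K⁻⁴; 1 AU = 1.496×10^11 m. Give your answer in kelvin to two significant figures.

-4.7 K

Orbital distance: d = 1.76 AU = 2.633×10^11 m.
Spreading L over a sphere of radius d: S = 1.45×10^26/(4π·2.63×10^11²) = 166.4 W m⁻².
Reference equilibrium: T_e = [S(1−α)/(4σ)]^(1/4) = 141.7 K.
TOA radiative forcing: ΔF = −S·Δα/4 = −166.4·(+0.073)/4 = -3.038 W m⁻².
The Planck feedback parameter is 4σT_e³ = 0.6459 W m⁻²/K.
ΔT₀ = ΔF/λ_P = -3.038/0.6459 = -4.70 K.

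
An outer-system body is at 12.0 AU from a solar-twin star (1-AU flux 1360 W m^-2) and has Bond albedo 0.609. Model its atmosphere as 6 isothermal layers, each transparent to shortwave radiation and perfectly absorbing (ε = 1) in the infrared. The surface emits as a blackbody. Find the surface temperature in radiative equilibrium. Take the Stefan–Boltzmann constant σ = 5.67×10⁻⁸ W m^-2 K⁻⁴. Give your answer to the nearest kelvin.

By the inverse-square law, S = 1360/12.0² = 9.444 W m^-2.
Top-of-atmosphere balance: σT_e⁴ = S(1−α)/4 = 0.9232 W m^-2 → T_e = 63.52 K.
For an N-layer opaque stack, T_s⁴ = (N+1)T_e⁴, hence T_s = (7)^(1/4)×63.52 K = 103.3 K.

103 K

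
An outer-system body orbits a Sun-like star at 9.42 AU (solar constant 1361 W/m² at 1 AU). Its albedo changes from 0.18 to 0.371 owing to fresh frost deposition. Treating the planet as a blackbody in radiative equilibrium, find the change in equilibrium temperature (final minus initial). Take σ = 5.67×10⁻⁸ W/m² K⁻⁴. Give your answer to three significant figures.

Irradiance scales as 1/d², so S = 1361 W/m² × (1/9.42)² = 15.34 W/m².
Initial: T₁ = [S(1−0.18)/(4σ)]^(1/4) = 86.29 K.
After:  T₂ = [15.34·0.629/(4σ)]^(1/4) = 80.76 K.
ΔT = T₂ − T₁ = -5.535 K.

-5.54 kelvin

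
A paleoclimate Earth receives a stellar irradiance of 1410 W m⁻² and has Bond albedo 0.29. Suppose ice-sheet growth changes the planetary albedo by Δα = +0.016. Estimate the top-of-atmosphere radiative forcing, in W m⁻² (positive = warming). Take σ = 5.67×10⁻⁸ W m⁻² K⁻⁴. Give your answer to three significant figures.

-5.64 W m⁻²

TOA radiative forcing: ΔF = −S·Δα/4 = −1410·(+0.016)/4 = -5.640 W m⁻².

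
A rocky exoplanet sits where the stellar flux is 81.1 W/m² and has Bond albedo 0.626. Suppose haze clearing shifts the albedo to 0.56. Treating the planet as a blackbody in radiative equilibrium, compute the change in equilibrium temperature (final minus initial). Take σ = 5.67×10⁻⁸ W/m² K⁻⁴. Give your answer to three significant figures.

Initial: T₁ = [S(1−0.626)/(4σ)]^(1/4) = 107.5 K.
With α = 0.56, T₂ = 112.0 K.
ΔT = T₂ − T₁ = 4.459 K.

4.46 kelvin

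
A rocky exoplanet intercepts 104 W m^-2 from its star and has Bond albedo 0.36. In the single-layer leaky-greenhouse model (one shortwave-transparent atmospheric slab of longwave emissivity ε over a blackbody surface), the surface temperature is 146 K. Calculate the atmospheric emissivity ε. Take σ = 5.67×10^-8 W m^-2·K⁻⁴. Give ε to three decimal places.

0.708

Effective temperature: T_e = [S(1−α)/(4σ)]^(1/4) = 130.9 K.
Since (2−ε)/2 = (T_e/T_s)⁴ = 0.6459, ε = 0.7082.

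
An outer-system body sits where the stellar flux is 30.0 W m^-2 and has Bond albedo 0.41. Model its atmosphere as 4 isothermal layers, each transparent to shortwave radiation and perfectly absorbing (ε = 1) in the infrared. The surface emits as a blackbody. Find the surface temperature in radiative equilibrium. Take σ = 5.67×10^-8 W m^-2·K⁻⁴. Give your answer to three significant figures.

OLR = S(1−α)/4 = 4.425 W m^-2; the top layer radiates at T_e = 93.99 K.
Layer-by-layer balance gives σT_s⁴ = (N+1)σT_e⁴, so T_s = 5^¼·93.99 = 140.5 K.

141 K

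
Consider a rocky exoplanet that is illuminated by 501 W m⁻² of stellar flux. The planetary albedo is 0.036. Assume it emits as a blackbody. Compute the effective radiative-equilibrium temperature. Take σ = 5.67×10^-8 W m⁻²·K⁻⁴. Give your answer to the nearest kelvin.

The planet absorbs (1−α)S over its disc πR² and re-emits over 4πR², so the mean absorbed flux is (1−0.036)·501.0/4 = 120.7 W m⁻².
Set σT⁴ = 120.7 → T = (120.7/σ)^(1/4) = 214.8 K.

215 kelvin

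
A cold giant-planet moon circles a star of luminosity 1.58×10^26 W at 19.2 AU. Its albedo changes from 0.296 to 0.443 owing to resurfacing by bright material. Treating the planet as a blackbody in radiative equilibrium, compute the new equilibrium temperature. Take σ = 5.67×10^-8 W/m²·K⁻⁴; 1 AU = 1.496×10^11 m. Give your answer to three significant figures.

44.0 kelvin

d = 19.2 × 1.496×10^11 m = 2.872×10^12 m.
Flux at the orbit: S = L/(4πd²) = 1.58×10^26/(4π·(2.87×10^12)²) = 1.524 W/m².
New equilibrium: T₂ = [(1−0.443)·1.524/(4σ)]^(1/4) = 43.98 K.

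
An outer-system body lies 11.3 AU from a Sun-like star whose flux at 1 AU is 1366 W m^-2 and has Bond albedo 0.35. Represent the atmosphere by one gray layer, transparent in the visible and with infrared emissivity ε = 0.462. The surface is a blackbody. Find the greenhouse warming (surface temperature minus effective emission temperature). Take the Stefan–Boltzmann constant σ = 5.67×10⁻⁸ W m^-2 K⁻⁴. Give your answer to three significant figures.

Irradiance scales as 1/d², so S = 1366 W m^-2 × (1/11.3)² = 10.70 W m^-2.
The planet radiates to space at T_e = [S(1−α)/(4σ)]^(1/4) = 74.41 K.
For a single slab of emissivity ε, T_s⁴ = 2T_e⁴/(2−ε); thus T_s = 74.41·(1.3)^(1/4) = 79.46 K.
Greenhouse warming: T_s − T_e = 5.050 K.

5.05 kelvin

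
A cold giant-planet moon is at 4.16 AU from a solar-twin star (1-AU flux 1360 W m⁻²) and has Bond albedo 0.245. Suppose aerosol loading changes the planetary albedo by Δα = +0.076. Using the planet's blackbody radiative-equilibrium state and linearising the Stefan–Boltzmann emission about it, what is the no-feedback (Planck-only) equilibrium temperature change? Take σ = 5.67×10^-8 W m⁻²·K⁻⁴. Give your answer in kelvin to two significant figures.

By the inverse-square law, S = 1360/4.16² = 78.59 W m⁻².
Reference equilibrium: T_e = [S(1−α)/(4σ)]^(1/4) = 127.2 K.
TOA radiative forcing: ΔF = −S·Δα/4 = −78.59·(+0.076)/4 = -1.493 W m⁻².
The Planck feedback parameter is 4σT_e³ = 0.4665 W m⁻²/K.
ΔT₀ = ΔF/λ_P = -1.493/0.4665 = -3.20 K.

-3.2 kelvin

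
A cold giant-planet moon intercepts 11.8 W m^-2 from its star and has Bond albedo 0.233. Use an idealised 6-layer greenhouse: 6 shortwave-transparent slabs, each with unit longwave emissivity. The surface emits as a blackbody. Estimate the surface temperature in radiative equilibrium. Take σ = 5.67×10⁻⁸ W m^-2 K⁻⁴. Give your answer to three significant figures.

129 kelvin

OLR = S(1−α)/4 = 2.263 W m^-2; the top layer radiates at T_e = 79.48 K.
With N = 6 opaque layers, T_s = (N+1)^(1/4)·T_e = 7^(1/4)·79.48 = 129.3 K.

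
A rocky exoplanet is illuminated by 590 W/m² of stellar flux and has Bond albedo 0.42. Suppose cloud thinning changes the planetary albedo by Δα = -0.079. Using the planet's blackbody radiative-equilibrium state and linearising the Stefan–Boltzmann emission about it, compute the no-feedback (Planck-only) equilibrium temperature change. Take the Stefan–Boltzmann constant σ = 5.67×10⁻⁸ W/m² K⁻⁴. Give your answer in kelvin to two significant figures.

Unperturbed T_e = [590.0·(1−0.42)/(4σ)]^¼ = 197.1 K.
TOA radiative forcing: ΔF = −S·Δα/4 = −590.0·(-0.079)/4 = 11.65 W/m².
Planck response: λ_P = 4σT_e³ = 4·5.67×10⁻⁸·(197.1)³ = 1.736 W/m²/K.
Hence the no-feedback warming is ΔF/(4σT_e³) = 6.71 K.

6.7 K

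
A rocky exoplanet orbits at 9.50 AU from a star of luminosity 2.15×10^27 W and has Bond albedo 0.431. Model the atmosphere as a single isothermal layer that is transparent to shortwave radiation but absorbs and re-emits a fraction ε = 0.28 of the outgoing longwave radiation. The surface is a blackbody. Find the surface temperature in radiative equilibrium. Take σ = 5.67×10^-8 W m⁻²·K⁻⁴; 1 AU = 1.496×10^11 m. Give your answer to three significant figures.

125 K

Orbital distance: d = 9.50 AU = 1.421×10^12 m.
Flux at the orbit: S = L/(4πd²) = 2.15×10^27/(4π·(1.42×10^12)²) = 84.71 W m⁻².
Effective emission temperature (TOA balance): σT_e⁴ = S(1−α)/4 = 12.05 W m⁻² → T_e = 120.7 K.
Surface balance with a leaky layer gives σT_s⁴ = σT_e⁴·2/(2−ε), so T_s = T_e·[2/(2−0.28)]^(1/4) = 125.4 K.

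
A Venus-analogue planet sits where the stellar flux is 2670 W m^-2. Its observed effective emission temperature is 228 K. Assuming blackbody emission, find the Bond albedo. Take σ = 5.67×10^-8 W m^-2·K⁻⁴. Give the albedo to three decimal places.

0.770

Energy balance: S(1−α)/4 = σT⁴, so 1−α = 4σT⁴/S.
4σT⁴ = 4·5.67×10⁻⁸·(228)⁴ = 612.9 W m^-2.
Hence α = 1 − 612.9/2670 = 0.7705.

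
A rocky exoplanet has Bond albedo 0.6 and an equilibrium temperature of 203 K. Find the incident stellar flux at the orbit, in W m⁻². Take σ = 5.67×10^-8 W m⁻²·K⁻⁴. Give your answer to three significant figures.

963 W m⁻²

From S(1−α)/4 = σT⁴: S = 4σT⁴/(1−α).
The emitted flux is σT⁴ = 96.29 W m⁻².
So S = 4×96.29/(1−0.6) = 962.9 W m⁻².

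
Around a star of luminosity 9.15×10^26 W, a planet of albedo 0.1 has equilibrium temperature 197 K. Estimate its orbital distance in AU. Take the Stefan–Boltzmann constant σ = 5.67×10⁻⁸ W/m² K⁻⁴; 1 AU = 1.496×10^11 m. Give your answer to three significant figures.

2.93 AU

Required flux: S = 4σT⁴/(1−α) = 379.5 W/m².
S = L/(4πd²) → d = √(L/4πS) = √(9.15×10^26/(4π·379.5)) = 4.380×10^11 m = 2.928 AU.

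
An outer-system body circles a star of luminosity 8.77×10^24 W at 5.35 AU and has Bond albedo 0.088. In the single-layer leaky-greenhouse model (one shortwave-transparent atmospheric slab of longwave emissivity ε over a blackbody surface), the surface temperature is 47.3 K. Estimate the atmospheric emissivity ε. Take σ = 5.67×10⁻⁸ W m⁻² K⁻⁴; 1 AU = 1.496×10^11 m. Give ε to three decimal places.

0.250

d = 5.35 × 1.496×10^11 m = 8.004×10^11 m.
S = L/(4πd²) = 1.089 W m⁻².
Effective temperature: T_e = [S(1−α)/(4σ)]^(1/4) = 45.75 K.
Since (2−ε)/2 = (T_e/T_s)⁴ = 0.8752, ε = 0.2495.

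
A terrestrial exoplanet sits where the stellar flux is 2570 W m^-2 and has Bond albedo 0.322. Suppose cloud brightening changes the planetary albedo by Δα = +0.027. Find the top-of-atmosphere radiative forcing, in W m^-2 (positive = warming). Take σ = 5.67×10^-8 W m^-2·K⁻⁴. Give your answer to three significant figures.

-17.3 W m^-2

ΔF = −(S/4)Δα = −(2570/4)×(+0.027) = -17.35 W m^-2.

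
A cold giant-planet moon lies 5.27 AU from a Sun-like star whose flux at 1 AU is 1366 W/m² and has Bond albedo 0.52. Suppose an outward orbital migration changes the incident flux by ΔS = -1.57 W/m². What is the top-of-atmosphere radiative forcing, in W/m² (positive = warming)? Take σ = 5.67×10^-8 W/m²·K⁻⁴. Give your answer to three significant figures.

-0.188 W/m²

By the inverse-square law, S = 1366/5.27² = 49.18 W/m².
ΔF = Δ[S(1−α)]/4 = (1−0.52)·-1.57/4 = -0.1884 W/m².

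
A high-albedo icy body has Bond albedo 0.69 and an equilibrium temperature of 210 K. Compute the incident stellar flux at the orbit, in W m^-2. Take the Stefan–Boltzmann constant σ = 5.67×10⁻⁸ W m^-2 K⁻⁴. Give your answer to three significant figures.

From S(1−α)/4 = σT⁴: S = 4σT⁴/(1−α).
σT⁴ = 5.67×10⁻⁸·(210)⁴ = 110.3 W m^-2.
S = 4·110.3/0.31 = 1423 W m^-2.

1420 W m^-2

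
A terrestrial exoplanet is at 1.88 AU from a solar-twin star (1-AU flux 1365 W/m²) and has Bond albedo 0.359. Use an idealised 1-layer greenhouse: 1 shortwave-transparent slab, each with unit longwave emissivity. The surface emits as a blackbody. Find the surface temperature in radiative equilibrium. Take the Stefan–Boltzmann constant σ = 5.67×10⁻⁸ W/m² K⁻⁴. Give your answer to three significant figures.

Flux at the orbit: S = 1365/(1.88)² = 386.2 W/m².
Top-of-atmosphere balance: σT_e⁴ = S(1−α)/4 = 61.89 W/m² → T_e = 181.8 K.
For an N-layer opaque stack, T_s⁴ = (N+1)T_e⁴, hence T_s = (2)^(1/4)×181.8 K = 216.2 K.

216 K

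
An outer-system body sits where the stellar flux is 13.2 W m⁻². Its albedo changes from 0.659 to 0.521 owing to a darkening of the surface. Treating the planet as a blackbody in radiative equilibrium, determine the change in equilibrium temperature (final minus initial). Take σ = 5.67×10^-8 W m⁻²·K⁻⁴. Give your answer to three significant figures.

Before: T₁ = [13.20·0.341/(4σ)]^(1/4) = 66.75 K.
Final:   T₂ = [S(1−0.521)/(4σ)]^(1/4) = 72.66 K.
ΔT = T₂ − T₁ = 5.918 K.

5.92 K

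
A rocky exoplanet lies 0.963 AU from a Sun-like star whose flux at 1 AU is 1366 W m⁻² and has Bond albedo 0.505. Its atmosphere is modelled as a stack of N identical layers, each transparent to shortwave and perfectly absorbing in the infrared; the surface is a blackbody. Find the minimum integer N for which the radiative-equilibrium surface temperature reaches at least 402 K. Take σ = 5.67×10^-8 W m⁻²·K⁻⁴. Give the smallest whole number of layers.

Flux at the orbit: S = 1366/(0.963)² = 1473 W m⁻².
The effective emission temperature is T_e = [S(1−α)/(4σ)]^¼ = 238.1 K.
Since T_s⁴ = (N+1)T_e⁴, we need N ≥ (T_s/T_e)⁴ − 1 = 7.124.
So N ≥ 7.124; the smallest integer is N = 8.

8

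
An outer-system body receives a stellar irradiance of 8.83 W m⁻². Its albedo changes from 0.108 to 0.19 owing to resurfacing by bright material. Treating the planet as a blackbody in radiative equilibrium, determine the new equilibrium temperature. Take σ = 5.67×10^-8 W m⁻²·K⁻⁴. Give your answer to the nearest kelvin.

75 K

T₂ = [S(1−α₂)/(4σ)]^(1/4) = [8.830·0.81/(4σ)]^(1/4) = 74.94 K.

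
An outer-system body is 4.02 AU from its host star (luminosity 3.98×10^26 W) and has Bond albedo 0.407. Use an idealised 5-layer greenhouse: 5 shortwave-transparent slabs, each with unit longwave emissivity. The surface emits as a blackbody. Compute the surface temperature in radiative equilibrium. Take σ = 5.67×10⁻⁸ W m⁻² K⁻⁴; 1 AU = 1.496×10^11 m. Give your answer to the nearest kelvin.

d = 4.02 × 1.496×10^11 m = 6.014×10^11 m.
Flux at the orbit: S = L/(4πd²) = 3.98×10^26/(4π·(6.01×10^11)²) = 87.57 W m⁻².
OLR = S(1−α)/4 = 12.98 W m⁻²; the top layer radiates at T_e = 123.0 K.
With N = 5 opaque layers, T_s = (N+1)^(1/4)·T_e = 6^(1/4)·123.0 = 192.5 K.

193 K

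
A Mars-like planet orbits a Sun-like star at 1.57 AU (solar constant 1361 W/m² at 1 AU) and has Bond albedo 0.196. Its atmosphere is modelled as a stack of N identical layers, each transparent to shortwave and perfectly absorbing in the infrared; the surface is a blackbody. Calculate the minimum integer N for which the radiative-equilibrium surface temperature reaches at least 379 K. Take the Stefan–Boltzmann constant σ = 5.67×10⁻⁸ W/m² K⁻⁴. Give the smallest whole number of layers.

10

Irradiance scales as 1/d², so S = 1361 W/m² × (1/1.57)² = 552.2 W/m².
The effective emission temperature is T_e = [S(1−α)/(4σ)]^¼ = 210.3 K.
T_s = (N+1)^(1/4)·T_e ≥ 379 K requires N+1 ≥ (T_s/T_e)⁴ = (379/210.3)⁴ = 10.541.
Rounding up, N = 10.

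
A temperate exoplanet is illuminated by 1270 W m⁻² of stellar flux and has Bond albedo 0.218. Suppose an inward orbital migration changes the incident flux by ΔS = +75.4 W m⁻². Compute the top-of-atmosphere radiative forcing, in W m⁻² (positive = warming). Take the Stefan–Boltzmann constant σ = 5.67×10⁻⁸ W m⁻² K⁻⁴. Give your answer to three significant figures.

TOA radiative forcing: ΔF = (1−α)ΔS/4 = 0.782·(+75.4)/4 = 14.74 W m⁻².

14.7 W m⁻²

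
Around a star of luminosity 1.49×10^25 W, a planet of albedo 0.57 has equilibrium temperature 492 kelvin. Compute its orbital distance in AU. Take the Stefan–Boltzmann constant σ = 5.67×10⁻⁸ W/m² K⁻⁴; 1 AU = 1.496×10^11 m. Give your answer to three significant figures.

0.0414 AU

Energy balance gives S = 4σT⁴/(1−α) = 30910 W/m².
Then d = [L/(4πS)]^(1/2) = 6.194×10^9 m, i.e. 0.04140 AU.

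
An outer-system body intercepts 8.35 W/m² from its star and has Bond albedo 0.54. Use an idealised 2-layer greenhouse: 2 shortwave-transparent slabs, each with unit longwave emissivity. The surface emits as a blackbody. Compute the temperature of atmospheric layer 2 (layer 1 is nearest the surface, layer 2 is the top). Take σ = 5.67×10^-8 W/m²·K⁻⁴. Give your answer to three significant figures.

64.2 kelvin

The effective emission temperature is T_e = [S(1−α)/(4σ)]^¼ = 64.15 K.
Each opaque layer satisfies 2T_j⁴ = T_{j−1}⁴ + T_{j+1}⁴, giving T_k⁴ = (N+1−k)T_e⁴.
T_2 = (1)^(1/4)·64.15 = 64.15 K.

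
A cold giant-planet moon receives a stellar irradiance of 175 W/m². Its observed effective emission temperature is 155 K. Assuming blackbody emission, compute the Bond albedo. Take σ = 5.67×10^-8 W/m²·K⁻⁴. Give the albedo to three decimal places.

Energy balance: S(1−α)/4 = σT⁴, so 1−α = 4σT⁴/S.
4σT⁴ = 4·5.67×10⁻⁸·(155)⁴ = 130.9 W/m².
1−α = 130.9/175.0 = 0.7481, so α = 0.2519.

0.252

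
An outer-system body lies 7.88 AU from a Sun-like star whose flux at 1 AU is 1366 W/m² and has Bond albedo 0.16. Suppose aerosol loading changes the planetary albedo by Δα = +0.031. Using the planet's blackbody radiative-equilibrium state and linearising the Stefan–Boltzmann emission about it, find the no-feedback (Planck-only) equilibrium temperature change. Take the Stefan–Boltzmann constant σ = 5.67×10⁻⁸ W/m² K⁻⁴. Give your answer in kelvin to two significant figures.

By the inverse-square law, S = 1366/7.88² = 22.00 W/m².
The baseline emission temperature is T_e = 95.01 K.
TOA radiative forcing: ΔF = −S·Δα/4 = −22.00·(+0.031)/4 = -0.1705 W/m².
Planck response: λ_P = 4σT_e³ = 4·5.67×10⁻⁸·(95.01)³ = 0.1945 W/m²/K.
Hence the no-feedback warming is ΔF/(4σT_e³) = -0.877 K.

-0.88 K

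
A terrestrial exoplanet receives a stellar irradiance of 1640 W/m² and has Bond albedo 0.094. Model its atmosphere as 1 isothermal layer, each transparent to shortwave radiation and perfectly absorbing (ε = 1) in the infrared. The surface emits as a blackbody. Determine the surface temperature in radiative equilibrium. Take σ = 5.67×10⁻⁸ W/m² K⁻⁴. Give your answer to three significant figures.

338 K

OLR = S(1−α)/4 = 371.5 W/m²; the top layer radiates at T_e = 284.5 K.
For an N-layer opaque stack, T_s⁴ = (N+1)T_e⁴, hence T_s = (2)^(1/4)×284.5 K = 338.3 K.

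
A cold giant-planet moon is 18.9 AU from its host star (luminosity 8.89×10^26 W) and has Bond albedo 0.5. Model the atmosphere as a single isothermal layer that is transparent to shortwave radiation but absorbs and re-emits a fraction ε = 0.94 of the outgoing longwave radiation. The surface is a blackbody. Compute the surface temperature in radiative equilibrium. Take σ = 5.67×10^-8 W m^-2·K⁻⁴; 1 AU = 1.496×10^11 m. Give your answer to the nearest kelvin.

78 K

d = 18.9 × 1.496×10^11 m = 2.827×10^12 m.
Spreading L over a sphere of radius d: S = 8.89×10^26/(4π·2.83×10^12²) = 8.849 W m^-2.
Effective emission temperature (TOA balance): σT_e⁴ = S(1−α)/4 = 1.106 W m^-2 → T_e = 66.46 K.
The surface balance (absorbed SW + ε·downward IR = σT_s⁴) with T_a⁴ = T_s⁴/2 reduces to T_s = T_e·[2/(2−ε)]^¼ = 77.89 K.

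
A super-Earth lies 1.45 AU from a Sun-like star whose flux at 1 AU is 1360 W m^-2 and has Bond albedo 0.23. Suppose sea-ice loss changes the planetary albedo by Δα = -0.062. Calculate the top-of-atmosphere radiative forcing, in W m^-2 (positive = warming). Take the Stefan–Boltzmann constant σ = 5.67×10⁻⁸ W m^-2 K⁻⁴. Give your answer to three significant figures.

10.0 W m^-2

Irradiance scales as 1/d², so S = 1360 W m^-2 × (1/1.45)² = 646.8 W m^-2.
TOA radiative forcing: ΔF = −S·Δα/4 = −646.8·(-0.062)/4 = 10.03 W m^-2.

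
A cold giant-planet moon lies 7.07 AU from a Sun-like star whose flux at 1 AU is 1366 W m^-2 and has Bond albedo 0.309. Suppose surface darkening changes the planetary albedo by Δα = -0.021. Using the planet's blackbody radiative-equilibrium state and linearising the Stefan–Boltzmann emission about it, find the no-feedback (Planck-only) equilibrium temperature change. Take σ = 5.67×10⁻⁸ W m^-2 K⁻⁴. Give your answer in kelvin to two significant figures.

Flux at the orbit: S = 1366/(7.07)² = 27.33 W m^-2.
Reference equilibrium: T_e = [S(1−α)/(4σ)]^(1/4) = 95.52 K.
TOA radiative forcing: ΔF = −S·Δα/4 = −27.33·(-0.021)/4 = 0.1435 W m^-2.
Planck response: λ_P = 4σT_e³ = 4·5.67×10⁻⁸·(95.52)³ = 0.1977 W m^-2/K.
Hence the no-feedback warming is ΔF/(4σT_e³) = 0.726 K.

0.73 K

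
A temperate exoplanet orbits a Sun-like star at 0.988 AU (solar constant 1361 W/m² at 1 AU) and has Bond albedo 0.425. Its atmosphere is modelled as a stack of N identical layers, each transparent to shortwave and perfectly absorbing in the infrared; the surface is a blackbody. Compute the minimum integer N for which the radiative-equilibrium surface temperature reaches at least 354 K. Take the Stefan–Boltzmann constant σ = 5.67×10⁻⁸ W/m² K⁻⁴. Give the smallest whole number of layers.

Irradiance scales as 1/d², so S = 1361 W/m² × (1/0.988)² = 1394 W/m².
The effective emission temperature is T_e = [S(1−α)/(4σ)]^¼ = 243.8 K.
Need (N+1)T_e⁴ ≥ T_s⁴, i.e. N+1 ≥ (354/243.8)⁴ = 4.443.
Rounding up, N = 4.

4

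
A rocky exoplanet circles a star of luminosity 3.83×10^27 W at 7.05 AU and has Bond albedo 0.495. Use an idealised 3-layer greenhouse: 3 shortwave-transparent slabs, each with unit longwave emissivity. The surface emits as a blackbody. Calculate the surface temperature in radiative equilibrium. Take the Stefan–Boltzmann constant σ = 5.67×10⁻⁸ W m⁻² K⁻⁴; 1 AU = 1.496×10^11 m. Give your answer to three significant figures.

d = 7.05 × 1.496×10^11 m = 1.055×10^12 m.
Spreading L over a sphere of radius d: S = 3.83×10^27/(4π·1.05×10^12²) = 274.0 W m⁻².
OLR = S(1−α)/4 = 34.59 W m⁻²; the top layer radiates at T_e = 157.2 K.
For an N-layer opaque stack, T_s⁴ = (N+1)T_e⁴, hence T_s = (4)^(1/4)×157.2 K = 222.3 K.

222 K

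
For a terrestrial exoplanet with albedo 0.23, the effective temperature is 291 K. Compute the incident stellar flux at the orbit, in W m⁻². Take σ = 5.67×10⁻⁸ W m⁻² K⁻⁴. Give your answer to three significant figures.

From S(1−α)/4 = σT⁴: S = 4σT⁴/(1−α).
The emitted flux is σT⁴ = 406.6 W m⁻².
S = 4·406.6/0.77 = 2112 W m⁻².

2110 W m⁻²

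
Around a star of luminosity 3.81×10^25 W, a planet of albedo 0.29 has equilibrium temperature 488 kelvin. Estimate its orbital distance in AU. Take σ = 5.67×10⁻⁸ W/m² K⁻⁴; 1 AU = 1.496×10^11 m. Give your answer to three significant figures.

0.0865 AU

Energy balance gives S = 4σT⁴/(1−α) = 18120 W/m².
Then d = [L/(4πS)]^(1/2) = 1.294×10^10 m, i.e. 0.08648 AU.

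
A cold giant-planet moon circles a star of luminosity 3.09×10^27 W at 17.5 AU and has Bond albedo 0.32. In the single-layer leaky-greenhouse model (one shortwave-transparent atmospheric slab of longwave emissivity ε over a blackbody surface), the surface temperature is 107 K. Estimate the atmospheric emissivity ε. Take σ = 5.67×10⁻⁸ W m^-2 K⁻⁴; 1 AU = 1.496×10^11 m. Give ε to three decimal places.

0.359

Orbital distance: d = 17.5 AU = 2.618×10^12 m.
Flux at the orbit: S = L/(4πd²) = 3.09×10^27/(4π·(2.62×10^12)²) = 35.88 W m^-2.
First, T_e = [35.88·(1−0.32)/(4σ)]^(1/4) = 101.8 K.
Inverting T_s⁴ = 2T_e⁴/(2−ε): (T_e/T_s)⁴ = 0.8206, so ε = 2(1 − 0.8206) = 0.3588.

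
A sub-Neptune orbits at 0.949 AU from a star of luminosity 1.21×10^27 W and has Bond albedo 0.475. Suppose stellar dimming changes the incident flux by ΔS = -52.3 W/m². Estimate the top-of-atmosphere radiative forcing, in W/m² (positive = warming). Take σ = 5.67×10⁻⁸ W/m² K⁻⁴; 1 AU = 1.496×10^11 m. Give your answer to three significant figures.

Orbital distance: d = 0.949 AU = 1.420×10^11 m.
Spreading L over a sphere of radius d: S = 1.21×10^27/(4π·1.42×10^11²) = 4777 W/m².
TOA radiative forcing: ΔF = (1−α)ΔS/4 = 0.525·(-52.3)/4 = -6.864 W/m².

-6.86 W/m²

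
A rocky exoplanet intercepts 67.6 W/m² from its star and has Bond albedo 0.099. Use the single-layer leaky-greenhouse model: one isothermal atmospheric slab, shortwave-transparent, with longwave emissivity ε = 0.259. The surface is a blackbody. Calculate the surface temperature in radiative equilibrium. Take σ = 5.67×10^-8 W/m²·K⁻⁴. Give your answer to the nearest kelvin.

133 K

The planet radiates to space at T_e = [S(1−α)/(4σ)]^(1/4) = 128.0 K.
The surface balance (absorbed SW + ε·downward IR = σT_s⁴) with T_a⁴ = T_s⁴/2 reduces to T_s = T_e·[2/(2−ε)]^¼ = 132.5 K.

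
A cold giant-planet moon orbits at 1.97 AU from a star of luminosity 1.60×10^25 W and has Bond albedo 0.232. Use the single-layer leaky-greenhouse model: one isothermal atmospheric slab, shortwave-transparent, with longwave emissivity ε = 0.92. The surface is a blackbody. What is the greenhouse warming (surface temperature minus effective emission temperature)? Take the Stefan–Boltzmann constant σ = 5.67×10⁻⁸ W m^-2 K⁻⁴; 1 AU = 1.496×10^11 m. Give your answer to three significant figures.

14.0 kelvin

d = 1.97 × 1.496×10^11 m = 2.947×10^11 m.
S = L/(4πd²) = 14.66 W m^-2.
At the top of the atmosphere, σT_e⁴ = S(1−α)/4 = 2.815 W m^-2, giving T_e = 83.94 K.
For a single slab of emissivity ε, T_s⁴ = 2T_e⁴/(2−ε); thus T_s = 83.94·(1.852)^(1/4) = 97.92 K.
T_s − T_e = 97.92 − 83.94 = 13.98 K.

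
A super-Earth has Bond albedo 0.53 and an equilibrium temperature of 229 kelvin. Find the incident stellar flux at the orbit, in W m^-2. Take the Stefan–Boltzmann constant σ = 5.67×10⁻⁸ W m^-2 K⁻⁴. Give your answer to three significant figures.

From S(1−α)/4 = σT⁴: S = 4σT⁴/(1−α).
σT⁴ = 5.67×10⁻⁸·(229)⁴ = 155.9 W m^-2.
So S = 4×155.9/(1−0.53) = 1327 W m^-2.

1330 W m^-2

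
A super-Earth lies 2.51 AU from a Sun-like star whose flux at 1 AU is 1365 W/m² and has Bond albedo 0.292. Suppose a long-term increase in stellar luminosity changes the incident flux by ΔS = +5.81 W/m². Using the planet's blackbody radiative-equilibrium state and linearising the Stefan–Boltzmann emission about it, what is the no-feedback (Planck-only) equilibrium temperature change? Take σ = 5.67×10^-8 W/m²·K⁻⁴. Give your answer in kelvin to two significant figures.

1.1 K

Flux at the orbit: S = 1365/(2.51)² = 216.7 W/m².
Reference equilibrium: T_e = [S(1−α)/(4σ)]^(1/4) = 161.3 K.
ΔF = Δ[S(1−α)]/4 = (1−0.292)·+5.81/4 = 1.028 W/m².
Linearising σT⁴ gives d(σT⁴)/dT = 4σT_e³ = 0.9512 W/m² per K.
So ΔT₀ = 1.028/0.9512 = 1.08 K.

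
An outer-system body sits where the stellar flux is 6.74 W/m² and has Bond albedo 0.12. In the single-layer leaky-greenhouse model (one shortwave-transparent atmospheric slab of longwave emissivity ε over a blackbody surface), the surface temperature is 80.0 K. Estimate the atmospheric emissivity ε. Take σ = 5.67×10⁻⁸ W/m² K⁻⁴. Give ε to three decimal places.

0.723

TOA balance gives T_e = 71.51 K.
Inverting T_s⁴ = 2T_e⁴/(2−ε): (T_e/T_s)⁴ = 0.6385, so ε = 2(1 − 0.6385) = 0.7231.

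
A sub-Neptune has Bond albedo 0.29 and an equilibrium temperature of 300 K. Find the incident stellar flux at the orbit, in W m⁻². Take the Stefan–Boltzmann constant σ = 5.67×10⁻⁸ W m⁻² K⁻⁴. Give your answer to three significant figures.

2590 W m⁻²

From S(1−α)/4 = σT⁴: S = 4σT⁴/(1−α).
σT⁴ = 5.67×10⁻⁸·(300)⁴ = 459.3 W m⁻².
So S = 4×459.3/(1−0.29) = 2587 W m⁻².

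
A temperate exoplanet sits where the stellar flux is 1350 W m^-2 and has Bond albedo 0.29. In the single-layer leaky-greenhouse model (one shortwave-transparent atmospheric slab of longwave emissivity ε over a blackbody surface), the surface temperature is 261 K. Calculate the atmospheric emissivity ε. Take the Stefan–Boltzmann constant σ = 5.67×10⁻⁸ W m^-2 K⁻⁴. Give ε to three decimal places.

First, T_e = [1350·(1−0.29)/(4σ)]^(1/4) = 255.0 K.
Since (2−ε)/2 = (T_e/T_s)⁴ = 0.9107, ε = 0.1786.

0.179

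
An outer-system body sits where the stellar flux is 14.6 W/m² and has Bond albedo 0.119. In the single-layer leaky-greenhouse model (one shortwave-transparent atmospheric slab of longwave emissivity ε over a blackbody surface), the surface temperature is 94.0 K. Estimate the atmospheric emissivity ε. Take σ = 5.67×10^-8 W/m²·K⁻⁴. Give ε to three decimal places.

0.547

First, T_e = [14.60·(1−0.119)/(4σ)]^(1/4) = 86.78 K.
Inverting T_s⁴ = 2T_e⁴/(2−ε): (T_e/T_s)⁴ = 0.7264, so ε = 2(1 − 0.7264) = 0.5472.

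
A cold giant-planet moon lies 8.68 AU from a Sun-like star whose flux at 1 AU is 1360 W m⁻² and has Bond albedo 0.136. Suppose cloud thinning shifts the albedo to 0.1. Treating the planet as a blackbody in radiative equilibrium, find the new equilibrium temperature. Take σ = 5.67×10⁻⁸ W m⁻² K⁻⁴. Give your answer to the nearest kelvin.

92 kelvin

Flux at the orbit: S = 1360/(8.68)² = 18.05 W m⁻².
New equilibrium: T₂ = [(1−0.1)·18.05/(4σ)]^(1/4) = 92.00 K.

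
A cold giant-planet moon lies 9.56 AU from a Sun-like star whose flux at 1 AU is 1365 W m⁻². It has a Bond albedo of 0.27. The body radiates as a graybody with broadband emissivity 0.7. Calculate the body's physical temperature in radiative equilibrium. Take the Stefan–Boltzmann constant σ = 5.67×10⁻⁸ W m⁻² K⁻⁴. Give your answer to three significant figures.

Irradiance scales as 1/d², so S = 1365 W m⁻² × (1/9.56)² = 14.94 W m⁻².
Absorbed flux (global mean): S(1−α)/4 = 14.94·0.73/4 = 2.726 W m⁻².
Radiative balance εσT⁴ = 2.726 gives T = [2.726/(0.7·σ)]^(1/4) = 91.03 K.

91.0 K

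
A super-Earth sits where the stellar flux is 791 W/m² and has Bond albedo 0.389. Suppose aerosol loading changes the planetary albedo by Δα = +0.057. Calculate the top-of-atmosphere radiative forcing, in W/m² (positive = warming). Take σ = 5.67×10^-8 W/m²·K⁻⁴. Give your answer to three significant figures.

-11.3 W/m²

The change in absorbed flux is Δ[S(1−α)/4] = −SΔα/4 = -11.27 W/m².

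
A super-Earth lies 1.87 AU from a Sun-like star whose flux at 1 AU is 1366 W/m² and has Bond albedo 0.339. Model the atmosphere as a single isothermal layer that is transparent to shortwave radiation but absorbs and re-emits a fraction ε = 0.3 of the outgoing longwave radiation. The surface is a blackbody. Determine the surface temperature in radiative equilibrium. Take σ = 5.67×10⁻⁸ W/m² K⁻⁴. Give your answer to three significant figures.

191 K

Irradiance scales as 1/d², so S = 1366 W/m² × (1/1.87)² = 390.6 W/m².
At the top of the atmosphere, σT_e⁴ = S(1−α)/4 = 64.55 W/m², giving T_e = 183.7 K.
Surface balance with a leaky layer gives σT_s⁴ = σT_e⁴·2/(2−ε), so T_s = T_e·[2/(2−0.3)]^(1/4) = 191.3 K.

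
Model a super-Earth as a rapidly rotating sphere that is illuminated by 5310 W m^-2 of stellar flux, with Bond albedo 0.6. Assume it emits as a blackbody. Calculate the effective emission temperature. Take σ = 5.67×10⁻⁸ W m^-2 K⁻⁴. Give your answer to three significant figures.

The planet absorbs (1−α)S over its disc πR² and re-emits over 4πR², so the mean absorbed flux is (1−0.6)·5310/4 = 531.0 W m^-2.
Set σT⁴ = 531.0 → T = (531.0/σ)^(1/4) = 311.1 K.

311 K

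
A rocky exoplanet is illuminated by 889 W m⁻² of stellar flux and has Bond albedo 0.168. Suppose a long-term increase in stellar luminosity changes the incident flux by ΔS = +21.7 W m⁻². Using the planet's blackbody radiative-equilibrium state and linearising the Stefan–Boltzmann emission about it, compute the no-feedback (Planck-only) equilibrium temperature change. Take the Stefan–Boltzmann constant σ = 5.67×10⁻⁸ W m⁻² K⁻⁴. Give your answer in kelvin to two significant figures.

Reference equilibrium: T_e = [S(1−α)/(4σ)]^(1/4) = 239.0 K.
Only a fraction (1−α) is absorbed and it's spread over 4πR², so ΔF = (1−α)ΔS/4 = 4.514 W m⁻².
Linearising σT⁴ gives d(σT⁴)/dT = 4σT_e³ = 3.095 W m⁻² per K.
ΔT₀ = ΔF/λ_P = 4.514/3.095 = 1.46 K.

1.5 K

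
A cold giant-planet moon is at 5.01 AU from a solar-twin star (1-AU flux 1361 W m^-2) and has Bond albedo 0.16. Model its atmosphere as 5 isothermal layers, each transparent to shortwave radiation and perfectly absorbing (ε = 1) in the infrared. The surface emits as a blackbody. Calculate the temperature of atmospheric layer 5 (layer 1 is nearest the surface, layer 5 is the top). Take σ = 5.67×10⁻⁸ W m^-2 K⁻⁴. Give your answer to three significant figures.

119 K

Flux at the orbit: S = 1361/(5.01)² = 54.22 W m^-2.
OLR = S(1−α)/4 = 11.39 W m^-2; the top layer radiates at T_e = 119.0 K.
The net upward flux σT_e⁴ is constant between every pair of levels, so T_k⁴ = (N+1−k)T_e⁴.
T_5 = (1)^(1/4)·119.0 = 119.0 K.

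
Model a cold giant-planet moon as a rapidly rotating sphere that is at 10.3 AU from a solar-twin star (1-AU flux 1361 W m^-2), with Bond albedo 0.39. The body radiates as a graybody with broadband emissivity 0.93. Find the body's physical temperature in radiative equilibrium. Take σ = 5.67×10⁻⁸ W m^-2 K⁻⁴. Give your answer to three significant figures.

78.0 K

By the inverse-square law, S = 1361/10.3² = 12.83 W m^-2.
Absorbed flux (global mean): S(1−α)/4 = 12.83·0.61/4 = 1.956 W m^-2.
Equating to εσT⁴ with ε = 0.93: T = (1.956/0.93σ)^(1/4) = 78.05 K.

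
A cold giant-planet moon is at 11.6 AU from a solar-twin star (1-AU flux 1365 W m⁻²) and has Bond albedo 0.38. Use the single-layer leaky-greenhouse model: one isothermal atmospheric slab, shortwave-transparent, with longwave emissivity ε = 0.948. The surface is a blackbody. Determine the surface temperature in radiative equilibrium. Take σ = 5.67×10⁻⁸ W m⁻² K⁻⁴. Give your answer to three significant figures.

Flux at the orbit: S = 1365/(11.6)² = 10.14 W m⁻².
Effective emission temperature (TOA balance): σT_e⁴ = S(1−α)/4 = 1.572 W m⁻² → T_e = 72.57 K.
Surface balance with a leaky layer gives σT_s⁴ = σT_e⁴·2/(2−ε), so T_s = T_e·[2/(2−0.948)]^(1/4) = 85.21 K.

85.2 K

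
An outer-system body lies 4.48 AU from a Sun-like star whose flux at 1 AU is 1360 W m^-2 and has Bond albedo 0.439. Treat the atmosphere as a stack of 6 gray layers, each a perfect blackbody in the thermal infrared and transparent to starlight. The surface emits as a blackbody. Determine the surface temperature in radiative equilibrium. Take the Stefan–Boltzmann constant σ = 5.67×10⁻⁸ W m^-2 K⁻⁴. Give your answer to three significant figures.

Irradiance scales as 1/d², so S = 1360 W m^-2 × (1/4.48)² = 67.76 W m^-2.
OLR = S(1−α)/4 = 9.504 W m^-2; the top layer radiates at T_e = 113.8 K.
For an N-layer opaque stack, T_s⁴ = (N+1)T_e⁴, hence T_s = (7)^(1/4)×113.8 K = 185.1 K.

185 K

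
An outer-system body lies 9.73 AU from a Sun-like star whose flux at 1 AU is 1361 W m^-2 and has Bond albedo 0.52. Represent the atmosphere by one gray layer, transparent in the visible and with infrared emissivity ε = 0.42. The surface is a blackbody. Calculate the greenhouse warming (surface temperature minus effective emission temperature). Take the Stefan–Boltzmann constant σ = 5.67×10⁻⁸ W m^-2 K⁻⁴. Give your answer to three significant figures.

4.51 kelvin

Irradiance scales as 1/d², so S = 1361 W m^-2 × (1/9.73)² = 14.38 W m^-2.
Effective emission temperature (TOA balance): σT_e⁴ = S(1−α)/4 = 1.725 W m^-2 → T_e = 74.27 K.
Surface balance with a leaky layer gives σT_s⁴ = σT_e⁴·2/(2−ε), so T_s = T_e·[2/(2−0.42)]^(1/4) = 78.78 K.
The atmosphere warms the surface by 4.508 K.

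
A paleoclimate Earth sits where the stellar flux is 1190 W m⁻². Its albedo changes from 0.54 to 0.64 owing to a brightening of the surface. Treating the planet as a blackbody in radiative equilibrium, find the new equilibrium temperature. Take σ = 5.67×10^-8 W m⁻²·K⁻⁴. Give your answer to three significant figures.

New equilibrium: T₂ = [(1−0.64)·1190/(4σ)]^(1/4) = 208.5 K.

208 K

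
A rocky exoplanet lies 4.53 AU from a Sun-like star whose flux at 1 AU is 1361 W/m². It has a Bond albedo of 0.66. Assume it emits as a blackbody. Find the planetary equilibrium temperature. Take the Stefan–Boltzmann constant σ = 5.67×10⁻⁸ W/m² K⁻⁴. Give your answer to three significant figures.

99.9 K

Irradiance scales as 1/d², so S = 1361 W/m² × (1/4.53)² = 66.32 W/m².
Averaging over the sphere, the absorbed flux is S(1−α)/4 = 5.637 W/m².
In equilibrium σT⁴ equals this, so T = 99.86 K.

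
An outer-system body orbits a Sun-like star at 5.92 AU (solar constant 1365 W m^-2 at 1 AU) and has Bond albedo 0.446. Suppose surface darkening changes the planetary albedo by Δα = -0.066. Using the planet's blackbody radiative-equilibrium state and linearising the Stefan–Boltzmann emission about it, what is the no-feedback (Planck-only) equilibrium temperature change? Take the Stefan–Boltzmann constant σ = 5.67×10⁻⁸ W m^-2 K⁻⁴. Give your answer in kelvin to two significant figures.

2.9 K

Irradiance scales as 1/d², so S = 1365 W m^-2 × (1/5.92)² = 38.95 W m^-2.
Unperturbed T_e = [38.95·(1−0.446)/(4σ)]^¼ = 98.76 K.
TOA radiative forcing: ΔF = −S·Δα/4 = −38.95·(-0.066)/4 = 0.6426 W m^-2.
The Planck feedback parameter is 4σT_e³ = 0.2185 W m^-2/K.
ΔT₀ = ΔF/λ_P = 0.6426/0.2185 = 2.94 K.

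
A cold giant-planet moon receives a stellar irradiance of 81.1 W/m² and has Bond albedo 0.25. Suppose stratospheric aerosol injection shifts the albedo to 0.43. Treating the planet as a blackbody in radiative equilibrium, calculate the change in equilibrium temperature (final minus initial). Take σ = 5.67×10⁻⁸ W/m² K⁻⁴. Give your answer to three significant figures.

Before: T₁ = [81.10·0.75/(4σ)]^(1/4) = 128.0 K.
With α = 0.43, T₂ = 119.5 K.
ΔT = T₂ − T₁ = -8.486 K.

-8.49 K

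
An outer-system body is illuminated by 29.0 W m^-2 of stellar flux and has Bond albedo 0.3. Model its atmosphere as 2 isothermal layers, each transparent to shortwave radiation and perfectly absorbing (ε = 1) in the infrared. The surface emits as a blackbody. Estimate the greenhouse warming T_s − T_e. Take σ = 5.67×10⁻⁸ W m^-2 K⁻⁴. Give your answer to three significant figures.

30.7 kelvin

OLR = S(1−α)/4 = 5.075 W m^-2; the top layer radiates at T_e = 97.27 K.
T_s = (N+1)^(1/4)·T_e = 128.0 K.
Warming: T_s − T_e = 30.74 K.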